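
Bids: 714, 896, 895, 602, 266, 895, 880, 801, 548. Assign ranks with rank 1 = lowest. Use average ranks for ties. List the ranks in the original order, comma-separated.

Sorted (ascending): 266, 548, 602, 714, 801, 880, 895, 895, 896
The 2 values of 895 occupy positions 7–8 → average rank (7+8)/2 = 7.5.

4, 9, 7.5, 3, 1, 7.5, 6, 5, 2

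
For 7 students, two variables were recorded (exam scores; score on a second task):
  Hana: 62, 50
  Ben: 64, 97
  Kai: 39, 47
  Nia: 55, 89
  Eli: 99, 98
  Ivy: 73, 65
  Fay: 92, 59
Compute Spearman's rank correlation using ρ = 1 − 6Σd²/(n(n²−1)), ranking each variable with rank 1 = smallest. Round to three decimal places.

0.571

Ranks of variable 1: 3, 4, 1, 2, 7, 5, 6
Ranks of variable 2: 2, 6, 1, 5, 7, 4, 3
d = r₁ − r₂: 1, -2, 0, -3, 0, 1, 3
d²: 1, 4, 0, 9, 0, 1, 9; Σd² = 24
ρ = 1 − 6·24/(7·48) = 1 − 144/336 = 0.571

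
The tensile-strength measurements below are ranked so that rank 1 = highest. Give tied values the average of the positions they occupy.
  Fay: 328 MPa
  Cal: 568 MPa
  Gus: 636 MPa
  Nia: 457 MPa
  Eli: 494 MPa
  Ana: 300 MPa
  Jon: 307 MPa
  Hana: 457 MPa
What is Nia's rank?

4.5

Sorted (descending): 636, 568, 494, 457, 457, 328, 307, 300
The 2 values of 457 occupy positions 4–5 → average rank (4+5)/2 = 4.5.
Nia has value 457 MPa → rank 4.5.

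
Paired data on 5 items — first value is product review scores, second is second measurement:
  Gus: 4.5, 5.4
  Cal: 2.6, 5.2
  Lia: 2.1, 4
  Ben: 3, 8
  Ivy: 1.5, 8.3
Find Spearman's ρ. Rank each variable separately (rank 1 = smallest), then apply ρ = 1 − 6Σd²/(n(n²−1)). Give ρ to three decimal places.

Ranks of variable 1: 5, 3, 2, 4, 1
Ranks of variable 2: 3, 2, 1, 4, 5
d = r₁ − r₂: 2, 1, 1, 0, -4
d²: 4, 1, 1, 0, 16; Σd² = 22
ρ = 1 − 6·22/(5·24) = 1 − 132/120 = -0.100

-0.100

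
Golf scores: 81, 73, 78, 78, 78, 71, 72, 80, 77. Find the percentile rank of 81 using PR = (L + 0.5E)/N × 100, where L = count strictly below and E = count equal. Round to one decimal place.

N = 9.
Strictly below 81: 8. Equal to 81: 1.
PR = (8 + 0.5·1)/9 × 100 = 94.4

94.4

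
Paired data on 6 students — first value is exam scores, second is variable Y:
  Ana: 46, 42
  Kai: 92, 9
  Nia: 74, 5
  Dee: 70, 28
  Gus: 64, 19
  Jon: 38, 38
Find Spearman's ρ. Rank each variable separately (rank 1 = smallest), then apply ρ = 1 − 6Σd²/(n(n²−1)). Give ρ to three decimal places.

-0.829

Ranks of variable 1: 2, 6, 5, 4, 3, 1
Ranks of variable 2: 6, 2, 1, 4, 3, 5
d = r₁ − r₂: -4, 4, 4, 0, 0, -4
d²: 16, 16, 16, 0, 0, 16; Σd² = 64
ρ = 1 − 6·64/(6·35) = 1 − 384/210 = -0.829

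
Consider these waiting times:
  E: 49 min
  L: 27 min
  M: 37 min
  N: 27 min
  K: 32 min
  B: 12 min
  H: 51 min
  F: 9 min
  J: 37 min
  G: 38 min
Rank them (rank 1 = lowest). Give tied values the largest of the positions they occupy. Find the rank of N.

4

Sorted (ascending): 9, 12, 27, 27, 32, 37, 37, 38, 49, 51
The 2 values of 27 occupy positions 3–4 → each gets rank 4.
The 2 values of 37 occupy positions 6–7 → each gets rank 7.
N has value 27 min → rank 4.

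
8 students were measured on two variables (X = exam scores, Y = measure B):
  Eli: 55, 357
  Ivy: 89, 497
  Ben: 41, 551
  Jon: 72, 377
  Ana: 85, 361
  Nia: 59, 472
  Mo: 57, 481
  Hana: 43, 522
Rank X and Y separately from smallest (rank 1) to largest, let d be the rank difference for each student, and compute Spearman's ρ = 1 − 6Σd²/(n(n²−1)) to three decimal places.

Ranks of variable 1: 3, 8, 1, 6, 7, 5, 4, 2
Ranks of variable 2: 1, 6, 8, 3, 2, 4, 5, 7
d = r₁ − r₂: 2, 2, -7, 3, 5, 1, -1, -5
d²: 4, 4, 49, 9, 25, 1, 1, 25; Σd² = 118
ρ = 1 − 6·118/(8·63) = 1 − 708/504 = -0.405

-0.405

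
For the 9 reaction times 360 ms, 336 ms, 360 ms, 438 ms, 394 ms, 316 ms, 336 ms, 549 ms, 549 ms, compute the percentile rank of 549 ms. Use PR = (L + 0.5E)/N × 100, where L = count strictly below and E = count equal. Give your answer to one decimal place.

N = 9.
Strictly below 549: 7. Equal to 549: 2.
PR = (7 + 0.5·2)/9 × 100 = 88.9

88.9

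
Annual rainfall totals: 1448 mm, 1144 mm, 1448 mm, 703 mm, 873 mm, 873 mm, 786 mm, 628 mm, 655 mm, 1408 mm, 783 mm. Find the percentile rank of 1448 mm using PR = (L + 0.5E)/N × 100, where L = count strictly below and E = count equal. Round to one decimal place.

N = 11.
Strictly below 1448: 9. Equal to 1448: 2.
PR = (9 + 0.5·2)/11 × 100 = 90.9

90.9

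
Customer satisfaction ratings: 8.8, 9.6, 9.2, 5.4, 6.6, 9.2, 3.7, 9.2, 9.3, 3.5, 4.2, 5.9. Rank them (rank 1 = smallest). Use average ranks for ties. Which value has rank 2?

Sorted (ascending): 3.5, 3.7, 4.2, 5.4, 5.9, 6.6, 8.8, 9.2, 9.2, 9.2, 9.3, 9.6
The 3 values of 9.2 occupy positions 8–10 → average rank 9.
Rank 2 → value 3.7.

3.7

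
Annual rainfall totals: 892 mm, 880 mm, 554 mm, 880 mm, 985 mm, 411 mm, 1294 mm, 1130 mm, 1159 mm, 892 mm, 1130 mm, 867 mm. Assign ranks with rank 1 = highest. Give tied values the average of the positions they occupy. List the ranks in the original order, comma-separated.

Sorted (descending): 1294, 1159, 1130, 1130, 985, 892, 892, 880, 880, 867, 554, 411
The 2 values of 1130 occupy positions 3–4 → average rank (3+4)/2 = 3.5.
The 2 values of 892 occupy positions 6–7 → average rank (6+7)/2 = 6.5.
The 2 values of 880 occupy positions 8–9 → average rank (8+9)/2 = 8.5.

6.5, 8.5, 11, 8.5, 5, 12, 1, 3.5, 2, 6.5, 3.5, 10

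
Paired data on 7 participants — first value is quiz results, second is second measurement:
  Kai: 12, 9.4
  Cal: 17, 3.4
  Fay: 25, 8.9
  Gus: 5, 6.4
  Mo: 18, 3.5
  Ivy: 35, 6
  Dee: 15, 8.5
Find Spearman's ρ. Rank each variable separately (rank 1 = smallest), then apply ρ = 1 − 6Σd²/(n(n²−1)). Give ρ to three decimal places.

-0.286

Ranks of variable 1: 2, 4, 6, 1, 5, 7, 3
Ranks of variable 2: 7, 1, 6, 4, 2, 3, 5
d = r₁ − r₂: -5, 3, 0, -3, 3, 4, -2
d²: 25, 9, 0, 9, 9, 16, 4; Σd² = 72
ρ = 1 − 6·72/(7·48) = 1 − 432/336 = -0.286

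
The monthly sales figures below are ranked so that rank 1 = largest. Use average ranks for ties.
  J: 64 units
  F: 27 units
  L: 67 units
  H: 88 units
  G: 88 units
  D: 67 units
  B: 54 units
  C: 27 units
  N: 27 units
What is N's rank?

8

Sorted (descending): 88, 88, 67, 67, 64, 54, 27, 27, 27
The 2 values of 88 occupy positions 1–2 → average rank (1+2)/2 = 1.5.
The 2 values of 67 occupy positions 3–4 → average rank (3+4)/2 = 3.5.
The 3 values of 27 occupy positions 7–9 → average rank 8.
N has value 27 units → rank 8.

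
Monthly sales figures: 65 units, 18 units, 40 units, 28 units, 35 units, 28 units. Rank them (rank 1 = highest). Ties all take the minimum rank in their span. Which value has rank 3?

35

Sorted (descending): 65, 40, 35, 28, 28, 18
The 2 values of 28 occupy positions 4–5 → each gets rank 4.
Rank 3 → value 35.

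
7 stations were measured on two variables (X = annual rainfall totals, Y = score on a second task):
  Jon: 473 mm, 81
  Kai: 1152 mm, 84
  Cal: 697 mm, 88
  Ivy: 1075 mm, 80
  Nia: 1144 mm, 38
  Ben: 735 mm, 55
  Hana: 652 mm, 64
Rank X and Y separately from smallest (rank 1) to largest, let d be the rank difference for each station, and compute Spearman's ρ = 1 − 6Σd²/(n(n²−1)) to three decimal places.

Ranks of variable 1: 1, 7, 3, 5, 6, 4, 2
Ranks of variable 2: 5, 6, 7, 4, 1, 2, 3
d = r₁ − r₂: -4, 1, -4, 1, 5, 2, -1
d²: 16, 1, 16, 1, 25, 4, 1; Σd² = 64
ρ = 1 − 6·64/(7·48) = 1 − 384/336 = -0.143

-0.143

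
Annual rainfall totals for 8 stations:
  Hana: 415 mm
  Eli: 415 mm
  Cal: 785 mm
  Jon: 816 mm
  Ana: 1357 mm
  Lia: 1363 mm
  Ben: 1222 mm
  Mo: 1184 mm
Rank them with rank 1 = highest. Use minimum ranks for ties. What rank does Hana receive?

7

Sorted (descending): 1363, 1357, 1222, 1184, 816, 785, 415, 415
The 2 values of 415 occupy positions 7–8 → each gets rank 7.
Hana has value 415 mm → rank 7.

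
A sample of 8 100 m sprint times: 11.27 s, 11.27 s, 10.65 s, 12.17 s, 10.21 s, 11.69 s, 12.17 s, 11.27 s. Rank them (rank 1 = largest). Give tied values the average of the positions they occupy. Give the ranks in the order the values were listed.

Sorted (descending): 12.17, 12.17, 11.69, 11.27, 11.27, 11.27, 10.65, 10.21
The 2 values of 12.17 occupy positions 1–2 → average rank (1+2)/2 = 1.5.
The 3 values of 11.27 occupy positions 4–6 → average rank 5.

5, 5, 7, 1.5, 8, 3, 1.5, 5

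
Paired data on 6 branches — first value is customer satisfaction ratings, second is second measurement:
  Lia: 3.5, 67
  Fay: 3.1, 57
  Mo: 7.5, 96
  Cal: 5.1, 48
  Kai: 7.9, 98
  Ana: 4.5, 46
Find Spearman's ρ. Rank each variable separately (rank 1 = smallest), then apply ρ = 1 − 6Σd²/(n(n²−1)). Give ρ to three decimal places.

Ranks of variable 1: 2, 1, 5, 4, 6, 3
Ranks of variable 2: 4, 3, 5, 2, 6, 1
d = r₁ − r₂: -2, -2, 0, 2, 0, 2
d²: 4, 4, 0, 4, 0, 4; Σd² = 16
ρ = 1 − 6·16/(6·35) = 1 − 96/210 = 0.543

0.543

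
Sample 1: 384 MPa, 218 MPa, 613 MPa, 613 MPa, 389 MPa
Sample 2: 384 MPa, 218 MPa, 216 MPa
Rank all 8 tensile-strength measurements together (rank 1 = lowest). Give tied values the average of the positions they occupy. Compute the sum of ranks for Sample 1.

28

Sorted (ascending): 216, 218, 218, 384, 384, 389, 613, 613
The 2 values of 218 occupy positions 2–3 → average rank (2+3)/2 = 2.5.
The 2 values of 384 occupy positions 4–5 → average rank (4+5)/2 = 4.5.
The 2 values of 613 occupy positions 7–8 → average rank (7+8)/2 = 7.5.
Sample 1 values → pooled ranks: 384→4.5, 218→2.5, 613→7.5, 613→7.5, 389→6
Rank sum = 4.5 + 2.5 + 7.5 + 7.5 + 6 = 28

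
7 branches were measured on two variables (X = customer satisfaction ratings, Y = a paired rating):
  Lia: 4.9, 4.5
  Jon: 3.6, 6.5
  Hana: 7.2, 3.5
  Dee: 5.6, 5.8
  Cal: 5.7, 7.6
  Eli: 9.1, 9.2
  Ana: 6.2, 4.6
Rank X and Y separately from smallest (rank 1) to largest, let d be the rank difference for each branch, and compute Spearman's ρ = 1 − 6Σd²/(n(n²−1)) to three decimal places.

0.107

Ranks of variable 1: 2, 1, 6, 3, 4, 7, 5
Ranks of variable 2: 2, 5, 1, 4, 6, 7, 3
d = r₁ − r₂: 0, -4, 5, -1, -2, 0, 2
d²: 0, 16, 25, 1, 4, 0, 4; Σd² = 50
ρ = 1 − 6·50/(7·48) = 1 − 300/336 = 0.107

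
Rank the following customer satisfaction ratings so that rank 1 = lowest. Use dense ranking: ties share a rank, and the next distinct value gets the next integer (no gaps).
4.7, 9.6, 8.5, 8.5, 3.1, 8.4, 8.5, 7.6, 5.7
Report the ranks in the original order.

2, 7, 6, 6, 1, 5, 6, 4, 3

Sorted (ascending): 3.1, 4.7, 5.7, 7.6, 8.4, 8.5, 8.5, 8.5, 9.6
The 3 values of 8.5 share dense rank 6.
Remaining distinct values take the next consecutive integers.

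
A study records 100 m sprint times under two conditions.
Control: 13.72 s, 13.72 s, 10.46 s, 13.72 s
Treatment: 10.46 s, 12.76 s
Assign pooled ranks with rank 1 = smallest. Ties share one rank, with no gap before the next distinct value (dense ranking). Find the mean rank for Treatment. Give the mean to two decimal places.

Sorted (ascending): 10.46, 10.46, 12.76, 13.72, 13.72, 13.72
The 2 values of 10.46 share dense rank 1.
The 3 values of 13.72 share dense rank 3.
Remaining distinct values take the next consecutive integers.
Treatment values → pooled ranks: 10.46→1, 12.76→2
Mean rank = (1 + 2) / 2 = 1.50

1.50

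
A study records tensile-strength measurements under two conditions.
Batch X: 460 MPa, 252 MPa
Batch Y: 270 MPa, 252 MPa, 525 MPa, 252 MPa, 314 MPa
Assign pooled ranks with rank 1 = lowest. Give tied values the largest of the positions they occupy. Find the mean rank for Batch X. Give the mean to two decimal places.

Sorted (ascending): 252, 252, 252, 270, 314, 460, 525
The 3 values of 252 occupy positions 1–3 → each gets rank 3.
Batch X values → pooled ranks: 460→6, 252→3
Mean rank = (6 + 3) / 2 = 4.50

4.50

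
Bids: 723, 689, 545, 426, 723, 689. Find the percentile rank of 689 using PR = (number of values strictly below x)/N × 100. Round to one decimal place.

N = 6.
Strictly below 689: 2. Equal to 689: 2.
PR = 2/6 × 100 = 33.3

33.3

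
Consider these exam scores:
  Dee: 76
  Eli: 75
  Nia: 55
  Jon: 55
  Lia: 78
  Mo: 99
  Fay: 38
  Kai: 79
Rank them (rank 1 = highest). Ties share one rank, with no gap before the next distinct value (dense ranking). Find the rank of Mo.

1

Sorted (descending): 99, 79, 78, 76, 75, 55, 55, 38
The 2 values of 55 share dense rank 6.
Remaining distinct values take the next consecutive integers.
Mo has value 99 → rank 1.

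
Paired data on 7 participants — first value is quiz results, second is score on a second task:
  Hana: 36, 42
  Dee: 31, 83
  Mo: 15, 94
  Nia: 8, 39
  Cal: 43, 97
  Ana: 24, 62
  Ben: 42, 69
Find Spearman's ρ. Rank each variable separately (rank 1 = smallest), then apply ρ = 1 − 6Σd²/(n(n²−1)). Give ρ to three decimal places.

Ranks of variable 1: 5, 4, 2, 1, 7, 3, 6
Ranks of variable 2: 2, 5, 6, 1, 7, 3, 4
d = r₁ − r₂: 3, -1, -4, 0, 0, 0, 2
d²: 9, 1, 16, 0, 0, 0, 4; Σd² = 30
ρ = 1 − 6·30/(7·48) = 1 − 180/336 = 0.464

0.464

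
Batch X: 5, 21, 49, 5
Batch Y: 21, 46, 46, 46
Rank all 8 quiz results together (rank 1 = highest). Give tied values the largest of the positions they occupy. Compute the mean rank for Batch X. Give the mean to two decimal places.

Sorted (descending): 49, 46, 46, 46, 21, 21, 5, 5
The 3 values of 46 occupy positions 2–4 → each gets rank 4.
The 2 values of 21 occupy positions 5–6 → each gets rank 6.
The 2 values of 5 occupy positions 7–8 → each gets rank 8.
Batch X values → pooled ranks: 5→8, 21→6, 49→1, 5→8
Mean rank = (8 + 6 + 1 + 8) / 4 = 5.75

5.75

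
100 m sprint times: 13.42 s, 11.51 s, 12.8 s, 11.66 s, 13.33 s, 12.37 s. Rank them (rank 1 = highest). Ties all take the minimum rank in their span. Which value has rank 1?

13.42

Sorted (descending): 13.42, 13.33, 12.8, 12.37, 11.66, 11.51
No ties — each value takes its position as its rank.
Rank 1 → value 13.42.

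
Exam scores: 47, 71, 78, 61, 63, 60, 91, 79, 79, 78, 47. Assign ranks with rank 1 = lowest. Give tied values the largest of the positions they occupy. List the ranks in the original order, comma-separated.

2, 6, 8, 4, 5, 3, 11, 10, 10, 8, 2

Sorted (ascending): 47, 47, 60, 61, 63, 71, 78, 78, 79, 79, 91
The 2 values of 47 occupy positions 1–2 → each gets rank 2.
The 2 values of 78 occupy positions 7–8 → each gets rank 8.
The 2 values of 79 occupy positions 9–10 → each gets rank 10.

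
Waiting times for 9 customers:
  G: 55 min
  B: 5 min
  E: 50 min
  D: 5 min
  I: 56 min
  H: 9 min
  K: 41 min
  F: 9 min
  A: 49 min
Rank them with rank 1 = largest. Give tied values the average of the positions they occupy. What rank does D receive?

8.5

Sorted (descending): 56, 55, 50, 49, 41, 9, 9, 5, 5
The 2 values of 9 occupy positions 6–7 → average rank (6+7)/2 = 6.5.
The 2 values of 5 occupy positions 8–9 → average rank (8+9)/2 = 8.5.
D has value 5 min → rank 8.5.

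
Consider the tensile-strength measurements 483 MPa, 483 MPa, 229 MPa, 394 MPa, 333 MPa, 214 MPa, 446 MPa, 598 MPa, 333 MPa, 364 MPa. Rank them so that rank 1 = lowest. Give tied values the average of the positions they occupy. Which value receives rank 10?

598

Sorted (ascending): 214, 229, 333, 333, 364, 394, 446, 483, 483, 598
The 2 values of 333 occupy positions 3–4 → average rank (3+4)/2 = 3.5.
The 2 values of 483 occupy positions 8–9 → average rank (8+9)/2 = 8.5.
Rank 10 → value 598.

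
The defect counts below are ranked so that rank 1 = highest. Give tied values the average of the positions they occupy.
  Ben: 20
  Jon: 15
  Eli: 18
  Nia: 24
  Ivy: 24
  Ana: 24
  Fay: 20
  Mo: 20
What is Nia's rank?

Sorted (descending): 24, 24, 24, 20, 20, 20, 18, 15
The 3 values of 24 occupy positions 1–3 → average rank 2.
The 3 values of 20 occupy positions 4–6 → average rank 5.
Nia has value 24 → rank 2.

2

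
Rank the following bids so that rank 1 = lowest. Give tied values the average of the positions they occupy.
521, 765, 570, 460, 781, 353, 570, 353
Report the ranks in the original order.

Sorted (ascending): 353, 353, 460, 521, 570, 570, 765, 781
The 2 values of 353 occupy positions 1–2 → average rank (1+2)/2 = 1.5.
The 2 values of 570 occupy positions 5–6 → average rank (5+6)/2 = 5.5.

4, 7, 5.5, 3, 8, 1.5, 5.5, 1.5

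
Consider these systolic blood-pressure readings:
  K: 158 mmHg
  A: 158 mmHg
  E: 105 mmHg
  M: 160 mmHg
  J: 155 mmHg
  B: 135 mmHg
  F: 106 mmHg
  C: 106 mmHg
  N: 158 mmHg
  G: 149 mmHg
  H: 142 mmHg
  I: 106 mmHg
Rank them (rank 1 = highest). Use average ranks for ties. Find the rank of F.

10

Sorted (descending): 160, 158, 158, 158, 155, 149, 142, 135, 106, 106, 106, 105
The 3 values of 158 occupy positions 2–4 → average rank 3.
The 3 values of 106 occupy positions 9–11 → average rank 10.
F has value 106 mmHg → rank 10.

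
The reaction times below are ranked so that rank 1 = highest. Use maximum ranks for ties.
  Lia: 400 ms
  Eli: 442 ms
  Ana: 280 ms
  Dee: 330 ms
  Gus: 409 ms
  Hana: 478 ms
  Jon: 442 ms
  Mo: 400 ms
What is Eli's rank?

3

Sorted (descending): 478, 442, 442, 409, 400, 400, 330, 280
The 2 values of 442 occupy positions 2–3 → each gets rank 3.
The 2 values of 400 occupy positions 5–6 → each gets rank 6.
Eli has value 442 ms → rank 3.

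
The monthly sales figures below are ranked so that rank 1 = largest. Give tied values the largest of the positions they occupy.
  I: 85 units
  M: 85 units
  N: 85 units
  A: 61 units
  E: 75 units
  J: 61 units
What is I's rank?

3

Sorted (descending): 85, 85, 85, 75, 61, 61
The 3 values of 85 occupy positions 1–3 → each gets rank 3.
The 2 values of 61 occupy positions 5–6 → each gets rank 6.
I has value 85 units → rank 3.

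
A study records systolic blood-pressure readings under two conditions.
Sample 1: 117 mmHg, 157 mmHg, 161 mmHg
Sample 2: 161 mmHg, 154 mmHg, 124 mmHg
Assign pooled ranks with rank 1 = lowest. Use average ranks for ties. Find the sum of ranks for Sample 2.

10.5

Sorted (ascending): 117, 124, 154, 157, 161, 161
The 2 values of 161 occupy positions 5–6 → average rank (5+6)/2 = 5.5.
Sample 2 values → pooled ranks: 161→5.5, 154→3, 124→2
Rank sum = 5.5 + 3 + 2 = 10.5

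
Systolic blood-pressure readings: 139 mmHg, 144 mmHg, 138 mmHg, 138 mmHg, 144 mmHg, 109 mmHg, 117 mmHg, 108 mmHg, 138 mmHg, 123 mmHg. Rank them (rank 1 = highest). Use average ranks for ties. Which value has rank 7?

Sorted (descending): 144, 144, 139, 138, 138, 138, 123, 117, 109, 108
The 2 values of 144 occupy positions 1–2 → average rank (1+2)/2 = 1.5.
The 3 values of 138 occupy positions 4–6 → average rank 5.
Rank 7 → value 123.

123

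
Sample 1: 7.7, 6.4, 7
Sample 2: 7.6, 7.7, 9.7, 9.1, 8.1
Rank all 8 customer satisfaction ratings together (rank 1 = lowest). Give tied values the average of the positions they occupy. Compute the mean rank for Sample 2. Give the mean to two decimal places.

Sorted (ascending): 6.4, 7, 7.6, 7.7, 7.7, 8.1, 9.1, 9.7
The 2 values of 7.7 occupy positions 4–5 → average rank (4+5)/2 = 4.5.
Sample 2 values → pooled ranks: 7.6→3, 7.7→4.5, 9.7→8, 9.1→7, 8.1→6
Mean rank = (3 + 4.5 + 8 + 7 + 6) / 5 = 5.70

5.70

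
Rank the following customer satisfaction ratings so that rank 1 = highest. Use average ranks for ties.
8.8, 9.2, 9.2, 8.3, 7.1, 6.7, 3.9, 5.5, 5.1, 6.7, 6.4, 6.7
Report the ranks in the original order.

Sorted (descending): 9.2, 9.2, 8.8, 8.3, 7.1, 6.7, 6.7, 6.7, 6.4, 5.5, 5.1, 3.9
The 2 values of 9.2 occupy positions 1–2 → average rank (1+2)/2 = 1.5.
The 3 values of 6.7 occupy positions 6–8 → average rank 7.

3, 1.5, 1.5, 4, 5, 7, 12, 10, 11, 7, 9, 7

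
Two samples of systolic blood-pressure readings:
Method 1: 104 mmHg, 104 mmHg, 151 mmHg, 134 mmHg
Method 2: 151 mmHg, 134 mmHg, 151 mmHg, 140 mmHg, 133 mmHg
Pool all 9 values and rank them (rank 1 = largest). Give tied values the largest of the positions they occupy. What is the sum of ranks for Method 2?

23

Sorted (descending): 151, 151, 151, 140, 134, 134, 133, 104, 104
The 3 values of 151 occupy positions 1–3 → each gets rank 3.
The 2 values of 134 occupy positions 5–6 → each gets rank 6.
The 2 values of 104 occupy positions 8–9 → each gets rank 9.
Method 2 values → pooled ranks: 151→3, 134→6, 151→3, 140→4, 133→7
Rank sum = 3 + 6 + 3 + 4 + 7 = 23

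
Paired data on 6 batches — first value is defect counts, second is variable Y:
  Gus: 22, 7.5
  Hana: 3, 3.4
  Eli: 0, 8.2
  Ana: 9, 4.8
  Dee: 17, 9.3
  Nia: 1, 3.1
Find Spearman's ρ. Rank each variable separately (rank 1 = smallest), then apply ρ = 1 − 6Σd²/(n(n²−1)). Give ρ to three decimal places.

Ranks of variable 1: 6, 3, 1, 4, 5, 2
Ranks of variable 2: 4, 2, 5, 3, 6, 1
d = r₁ − r₂: 2, 1, -4, 1, -1, 1
d²: 4, 1, 16, 1, 1, 1; Σd² = 24
ρ = 1 − 6·24/(6·35) = 1 − 144/210 = 0.314

0.314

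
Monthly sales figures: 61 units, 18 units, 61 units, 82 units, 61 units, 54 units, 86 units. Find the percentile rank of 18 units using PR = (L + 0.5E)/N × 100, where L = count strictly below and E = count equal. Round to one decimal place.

7.1

N = 7.
Strictly below 18: 0. Equal to 18: 1.
PR = (0 + 0.5·1)/7 × 100 = 7.1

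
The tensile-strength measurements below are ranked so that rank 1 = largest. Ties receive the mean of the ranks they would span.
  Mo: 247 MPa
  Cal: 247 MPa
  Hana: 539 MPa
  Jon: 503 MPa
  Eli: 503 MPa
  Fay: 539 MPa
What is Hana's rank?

1.5

Sorted (descending): 539, 539, 503, 503, 247, 247
The 2 values of 539 occupy positions 1–2 → average rank (1+2)/2 = 1.5.
The 2 values of 503 occupy positions 3–4 → average rank (3+4)/2 = 3.5.
The 2 values of 247 occupy positions 5–6 → average rank (5+6)/2 = 5.5.
Hana has value 539 MPa → rank 1.5.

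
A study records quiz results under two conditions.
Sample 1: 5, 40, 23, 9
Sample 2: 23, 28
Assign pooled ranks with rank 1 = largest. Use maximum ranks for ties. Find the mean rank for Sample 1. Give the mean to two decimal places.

4.00

Sorted (descending): 40, 28, 23, 23, 9, 5
The 2 values of 23 occupy positions 3–4 → each gets rank 4.
Sample 1 values → pooled ranks: 5→6, 40→1, 23→4, 9→5
Mean rank = (6 + 1 + 4 + 5) / 4 = 4.00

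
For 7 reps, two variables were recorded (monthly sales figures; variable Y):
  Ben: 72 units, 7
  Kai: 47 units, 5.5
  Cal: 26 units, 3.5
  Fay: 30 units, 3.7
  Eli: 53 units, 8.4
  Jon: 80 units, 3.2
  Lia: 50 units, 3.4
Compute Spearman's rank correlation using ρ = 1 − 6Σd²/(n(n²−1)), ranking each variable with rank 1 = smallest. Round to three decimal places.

0.000

Ranks of variable 1: 6, 3, 1, 2, 5, 7, 4
Ranks of variable 2: 6, 5, 3, 4, 7, 1, 2
d = r₁ − r₂: 0, -2, -2, -2, -2, 6, 2
d²: 0, 4, 4, 4, 4, 36, 4; Σd² = 56
ρ = 1 − 6·56/(7·48) = 1 − 336/336 = 0.000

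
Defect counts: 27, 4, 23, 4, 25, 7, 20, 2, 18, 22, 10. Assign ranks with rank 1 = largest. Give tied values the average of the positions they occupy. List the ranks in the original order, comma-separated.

1, 9.5, 3, 9.5, 2, 8, 5, 11, 6, 4, 7

Sorted (descending): 27, 25, 23, 22, 20, 18, 10, 7, 4, 4, 2
The 2 values of 4 occupy positions 9–10 → average rank (9+10)/2 = 9.5.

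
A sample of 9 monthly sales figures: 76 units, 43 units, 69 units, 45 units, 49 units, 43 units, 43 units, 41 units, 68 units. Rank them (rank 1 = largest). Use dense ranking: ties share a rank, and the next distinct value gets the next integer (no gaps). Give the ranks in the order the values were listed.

Sorted (descending): 76, 69, 68, 49, 45, 43, 43, 43, 41
The 3 values of 43 share dense rank 6.
Remaining distinct values take the next consecutive integers.

1, 6, 2, 5, 4, 6, 6, 7, 3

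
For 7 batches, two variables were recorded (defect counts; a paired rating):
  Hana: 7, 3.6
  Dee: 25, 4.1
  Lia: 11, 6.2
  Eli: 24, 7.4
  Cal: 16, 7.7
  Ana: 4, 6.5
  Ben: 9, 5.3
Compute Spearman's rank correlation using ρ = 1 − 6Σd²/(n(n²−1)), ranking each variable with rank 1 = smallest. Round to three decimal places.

0.179

Ranks of variable 1: 2, 7, 4, 6, 5, 1, 3
Ranks of variable 2: 1, 2, 4, 6, 7, 5, 3
d = r₁ − r₂: 1, 5, 0, 0, -2, -4, 0
d²: 1, 25, 0, 0, 4, 16, 0; Σd² = 46
ρ = 1 − 6·46/(7·48) = 1 − 276/336 = 0.179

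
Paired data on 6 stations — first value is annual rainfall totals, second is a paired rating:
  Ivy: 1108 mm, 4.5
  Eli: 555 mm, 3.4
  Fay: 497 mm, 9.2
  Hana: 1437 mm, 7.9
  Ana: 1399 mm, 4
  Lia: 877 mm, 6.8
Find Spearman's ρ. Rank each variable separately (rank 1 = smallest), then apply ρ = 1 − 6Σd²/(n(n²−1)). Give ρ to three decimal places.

Ranks of variable 1: 4, 2, 1, 6, 5, 3
Ranks of variable 2: 3, 1, 6, 5, 2, 4
d = r₁ − r₂: 1, 1, -5, 1, 3, -1
d²: 1, 1, 25, 1, 9, 1; Σd² = 38
ρ = 1 − 6·38/(6·35) = 1 − 228/210 = -0.086

-0.086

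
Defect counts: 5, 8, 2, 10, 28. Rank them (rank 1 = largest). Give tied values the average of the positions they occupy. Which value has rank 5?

Sorted (descending): 28, 10, 8, 5, 2
No ties — each value takes its position as its rank.
Rank 5 → value 2.

2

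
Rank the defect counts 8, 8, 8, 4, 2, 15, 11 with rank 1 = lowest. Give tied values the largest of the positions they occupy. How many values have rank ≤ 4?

Sorted (ascending): 2, 4, 8, 8, 8, 11, 15
The 3 values of 8 occupy positions 3–5 → each gets rank 5.
Ranks ≤ 4: {1, 2} → 2 values.

2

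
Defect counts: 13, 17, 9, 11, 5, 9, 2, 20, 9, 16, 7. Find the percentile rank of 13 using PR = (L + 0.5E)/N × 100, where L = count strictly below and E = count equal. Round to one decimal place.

N = 11.
Strictly below 13: 7. Equal to 13: 1.
PR = (7 + 0.5·1)/11 × 100 = 68.2

68.2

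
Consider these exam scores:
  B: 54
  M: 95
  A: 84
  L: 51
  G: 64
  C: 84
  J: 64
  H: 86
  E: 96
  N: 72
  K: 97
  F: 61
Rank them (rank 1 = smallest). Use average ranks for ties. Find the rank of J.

4.5

Sorted (ascending): 51, 54, 61, 64, 64, 72, 84, 84, 86, 95, 96, 97
The 2 values of 64 occupy positions 4–5 → average rank (4+5)/2 = 4.5.
The 2 values of 84 occupy positions 7–8 → average rank (7+8)/2 = 7.5.
J has value 64 → rank 4.5.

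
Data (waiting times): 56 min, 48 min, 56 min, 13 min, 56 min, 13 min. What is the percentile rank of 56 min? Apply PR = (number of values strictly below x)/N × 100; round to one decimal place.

N = 6.
Strictly below 56: 3. Equal to 56: 3.
PR = 3/6 × 100 = 50.0

50.0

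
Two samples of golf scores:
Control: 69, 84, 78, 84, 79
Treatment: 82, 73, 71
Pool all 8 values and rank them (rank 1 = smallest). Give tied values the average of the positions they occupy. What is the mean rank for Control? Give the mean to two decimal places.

Sorted (ascending): 69, 71, 73, 78, 79, 82, 84, 84
The 2 values of 84 occupy positions 7–8 → average rank (7+8)/2 = 7.5.
Control values → pooled ranks: 69→1, 84→7.5, 78→4, 84→7.5, 79→5
Mean rank = (1 + 7.5 + 4 + 7.5 + 5) / 5 = 5.00

5.00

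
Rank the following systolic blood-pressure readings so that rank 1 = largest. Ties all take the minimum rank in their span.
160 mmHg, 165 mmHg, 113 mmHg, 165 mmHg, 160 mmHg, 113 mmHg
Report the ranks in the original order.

3, 1, 5, 1, 3, 5

Sorted (descending): 165, 165, 160, 160, 113, 113
The 2 values of 165 occupy positions 1–2 → each gets rank 1.
The 2 values of 160 occupy positions 3–4 → each gets rank 3.
The 2 values of 113 occupy positions 5–6 → each gets rank 5.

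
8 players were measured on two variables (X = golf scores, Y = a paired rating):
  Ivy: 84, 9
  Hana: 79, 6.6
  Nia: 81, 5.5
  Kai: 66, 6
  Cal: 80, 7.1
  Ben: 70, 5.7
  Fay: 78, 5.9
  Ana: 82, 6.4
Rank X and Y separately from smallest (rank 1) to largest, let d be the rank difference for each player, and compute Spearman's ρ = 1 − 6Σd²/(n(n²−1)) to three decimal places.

Ranks of variable 1: 8, 4, 6, 1, 5, 2, 3, 7
Ranks of variable 2: 8, 6, 1, 4, 7, 2, 3, 5
d = r₁ − r₂: 0, -2, 5, -3, -2, 0, 0, 2
d²: 0, 4, 25, 9, 4, 0, 0, 4; Σd² = 46
ρ = 1 − 6·46/(8·63) = 1 − 276/504 = 0.452

0.452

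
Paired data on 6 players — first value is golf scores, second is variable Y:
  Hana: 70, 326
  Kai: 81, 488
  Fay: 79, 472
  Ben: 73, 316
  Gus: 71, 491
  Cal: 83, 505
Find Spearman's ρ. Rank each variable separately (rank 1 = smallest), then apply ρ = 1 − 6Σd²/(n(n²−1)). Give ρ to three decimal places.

0.543

Ranks of variable 1: 1, 5, 4, 3, 2, 6
Ranks of variable 2: 2, 4, 3, 1, 5, 6
d = r₁ − r₂: -1, 1, 1, 2, -3, 0
d²: 1, 1, 1, 4, 9, 0; Σd² = 16
ρ = 1 − 6·16/(6·35) = 1 − 96/210 = 0.543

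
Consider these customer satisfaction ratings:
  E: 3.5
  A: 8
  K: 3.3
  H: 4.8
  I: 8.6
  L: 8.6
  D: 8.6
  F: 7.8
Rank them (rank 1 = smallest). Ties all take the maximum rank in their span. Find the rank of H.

3

Sorted (ascending): 3.3, 3.5, 4.8, 7.8, 8, 8.6, 8.6, 8.6
The 3 values of 8.6 occupy positions 6–8 → each gets rank 8.
H has value 4.8 → rank 3.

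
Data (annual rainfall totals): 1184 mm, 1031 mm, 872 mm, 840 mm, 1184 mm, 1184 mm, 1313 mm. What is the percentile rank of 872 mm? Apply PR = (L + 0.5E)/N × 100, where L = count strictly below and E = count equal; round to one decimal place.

N = 7.
Strictly below 872: 1. Equal to 872: 1.
PR = (1 + 0.5·1)/7 × 100 = 21.4

21.4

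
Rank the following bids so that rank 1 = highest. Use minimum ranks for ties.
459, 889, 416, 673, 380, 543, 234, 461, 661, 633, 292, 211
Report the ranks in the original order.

Sorted (descending): 889, 673, 661, 633, 543, 461, 459, 416, 380, 292, 234, 211
No ties — each value takes its position as its rank.

7, 1, 8, 2, 9, 5, 11, 6, 3, 4, 10, 12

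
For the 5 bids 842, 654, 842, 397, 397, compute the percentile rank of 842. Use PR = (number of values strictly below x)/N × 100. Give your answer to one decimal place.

N = 5.
Strictly below 842: 3. Equal to 842: 2.
PR = 3/5 × 100 = 60.0

60.0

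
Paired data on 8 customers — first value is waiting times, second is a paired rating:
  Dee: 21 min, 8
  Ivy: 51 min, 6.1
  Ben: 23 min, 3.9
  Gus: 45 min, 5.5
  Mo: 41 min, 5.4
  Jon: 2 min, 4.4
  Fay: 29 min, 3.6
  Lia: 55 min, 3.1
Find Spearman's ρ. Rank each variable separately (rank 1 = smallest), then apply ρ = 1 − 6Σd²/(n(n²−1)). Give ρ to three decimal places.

-0.167

Ranks of variable 1: 2, 7, 3, 6, 5, 1, 4, 8
Ranks of variable 2: 8, 7, 3, 6, 5, 4, 2, 1
d = r₁ − r₂: -6, 0, 0, 0, 0, -3, 2, 7
d²: 36, 0, 0, 0, 0, 9, 4, 49; Σd² = 98
ρ = 1 − 6·98/(8·63) = 1 − 588/504 = -0.167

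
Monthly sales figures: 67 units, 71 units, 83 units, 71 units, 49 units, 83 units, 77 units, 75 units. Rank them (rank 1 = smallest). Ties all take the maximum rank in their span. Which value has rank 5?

75

Sorted (ascending): 49, 67, 71, 71, 75, 77, 83, 83
The 2 values of 71 occupy positions 3–4 → each gets rank 4.
The 2 values of 83 occupy positions 7–8 → each gets rank 8.
Rank 5 → value 75.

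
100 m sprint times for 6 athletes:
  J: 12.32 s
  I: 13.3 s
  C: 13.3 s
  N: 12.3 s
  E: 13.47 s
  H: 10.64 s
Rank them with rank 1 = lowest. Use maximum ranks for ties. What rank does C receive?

Sorted (ascending): 10.64, 12.3, 12.32, 13.3, 13.3, 13.47
The 2 values of 13.3 occupy positions 4–5 → each gets rank 5.
C has value 13.3 s → rank 5.

5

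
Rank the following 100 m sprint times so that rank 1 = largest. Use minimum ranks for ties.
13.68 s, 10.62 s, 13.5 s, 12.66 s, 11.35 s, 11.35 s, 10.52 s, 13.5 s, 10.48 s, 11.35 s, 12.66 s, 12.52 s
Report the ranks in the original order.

Sorted (descending): 13.68, 13.5, 13.5, 12.66, 12.66, 12.52, 11.35, 11.35, 11.35, 10.62, 10.52, 10.48
The 2 values of 13.5 occupy positions 2–3 → each gets rank 2.
The 2 values of 12.66 occupy positions 4–5 → each gets rank 4.
The 3 values of 11.35 occupy positions 7–9 → each gets rank 7.

1, 10, 2, 4, 7, 7, 11, 2, 12, 7, 4, 6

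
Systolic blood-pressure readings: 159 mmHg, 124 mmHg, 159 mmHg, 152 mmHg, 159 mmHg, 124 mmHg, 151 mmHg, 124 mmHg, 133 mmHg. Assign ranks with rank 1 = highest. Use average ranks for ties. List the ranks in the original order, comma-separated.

2, 8, 2, 4, 2, 8, 5, 8, 6

Sorted (descending): 159, 159, 159, 152, 151, 133, 124, 124, 124
The 3 values of 159 occupy positions 1–3 → average rank 2.
The 3 values of 124 occupy positions 7–9 → average rank 8.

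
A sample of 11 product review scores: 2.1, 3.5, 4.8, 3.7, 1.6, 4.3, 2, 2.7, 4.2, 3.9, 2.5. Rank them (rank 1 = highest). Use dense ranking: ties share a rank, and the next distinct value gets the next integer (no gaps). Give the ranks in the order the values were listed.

9, 6, 1, 5, 11, 2, 10, 7, 3, 4, 8

Sorted (descending): 4.8, 4.3, 4.2, 3.9, 3.7, 3.5, 2.7, 2.5, 2.1, 2, 1.6
No ties — each value takes its position as its rank.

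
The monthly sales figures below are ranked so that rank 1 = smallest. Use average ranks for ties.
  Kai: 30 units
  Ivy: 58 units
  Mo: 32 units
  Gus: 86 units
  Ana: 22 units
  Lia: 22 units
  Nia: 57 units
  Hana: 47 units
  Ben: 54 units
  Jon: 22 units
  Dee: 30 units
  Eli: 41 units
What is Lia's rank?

Sorted (ascending): 22, 22, 22, 30, 30, 32, 41, 47, 54, 57, 58, 86
The 3 values of 22 occupy positions 1–3 → average rank 2.
The 2 values of 30 occupy positions 4–5 → average rank (4+5)/2 = 4.5.
Lia has value 22 units → rank 2.

2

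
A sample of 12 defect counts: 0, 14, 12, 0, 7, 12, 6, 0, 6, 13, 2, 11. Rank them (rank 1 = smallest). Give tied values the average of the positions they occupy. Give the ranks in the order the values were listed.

2, 12, 9.5, 2, 7, 9.5, 5.5, 2, 5.5, 11, 4, 8

Sorted (ascending): 0, 0, 0, 2, 6, 6, 7, 11, 12, 12, 13, 14
The 3 values of 0 occupy positions 1–3 → average rank 2.
The 2 values of 6 occupy positions 5–6 → average rank (5+6)/2 = 5.5.
The 2 values of 12 occupy positions 9–10 → average rank (9+10)/2 = 9.5.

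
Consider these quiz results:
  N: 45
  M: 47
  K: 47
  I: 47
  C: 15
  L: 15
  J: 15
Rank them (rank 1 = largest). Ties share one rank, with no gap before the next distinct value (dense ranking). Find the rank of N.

2

Sorted (descending): 47, 47, 47, 45, 15, 15, 15
The 3 values of 47 share dense rank 1.
The 3 values of 15 share dense rank 3.
Remaining distinct values take the next consecutive integers.
N has value 45 → rank 2.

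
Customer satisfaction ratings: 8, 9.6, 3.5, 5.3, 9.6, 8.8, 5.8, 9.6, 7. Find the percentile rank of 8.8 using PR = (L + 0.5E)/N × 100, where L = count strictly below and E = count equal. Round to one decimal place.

N = 9.
Strictly below 8.8: 5. Equal to 8.8: 1.
PR = (5 + 0.5·1)/9 × 100 = 61.1

61.1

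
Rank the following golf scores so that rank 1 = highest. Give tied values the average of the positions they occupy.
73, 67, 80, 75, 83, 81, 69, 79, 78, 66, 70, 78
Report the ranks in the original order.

Sorted (descending): 83, 81, 80, 79, 78, 78, 75, 73, 70, 69, 67, 66
The 2 values of 78 occupy positions 5–6 → average rank (5+6)/2 = 5.5.

8, 11, 3, 7, 1, 2, 10, 4, 5.5, 12, 9, 5.5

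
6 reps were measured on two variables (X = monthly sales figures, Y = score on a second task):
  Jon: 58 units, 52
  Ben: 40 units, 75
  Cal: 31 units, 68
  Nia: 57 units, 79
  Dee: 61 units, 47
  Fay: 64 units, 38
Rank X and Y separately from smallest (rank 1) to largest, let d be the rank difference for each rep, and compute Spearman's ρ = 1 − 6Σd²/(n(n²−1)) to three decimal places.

-0.771

Ranks of variable 1: 4, 2, 1, 3, 5, 6
Ranks of variable 2: 3, 5, 4, 6, 2, 1
d = r₁ − r₂: 1, -3, -3, -3, 3, 5
d²: 1, 9, 9, 9, 9, 25; Σd² = 62
ρ = 1 − 6·62/(6·35) = 1 − 372/210 = -0.771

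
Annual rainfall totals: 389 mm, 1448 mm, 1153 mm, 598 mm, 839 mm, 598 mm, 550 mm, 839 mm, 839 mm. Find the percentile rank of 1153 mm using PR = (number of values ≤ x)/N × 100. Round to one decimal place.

88.9

N = 9.
Strictly below 1153: 7. Equal to 1153: 1.
PR = 8/9 × 100 = 88.9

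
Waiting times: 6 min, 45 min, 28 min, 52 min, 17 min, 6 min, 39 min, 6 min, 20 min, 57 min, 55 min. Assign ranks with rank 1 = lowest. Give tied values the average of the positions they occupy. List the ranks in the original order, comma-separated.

2, 8, 6, 9, 4, 2, 7, 2, 5, 11, 10

Sorted (ascending): 6, 6, 6, 17, 20, 28, 39, 45, 52, 55, 57
The 3 values of 6 occupy positions 1–3 → average rank 2.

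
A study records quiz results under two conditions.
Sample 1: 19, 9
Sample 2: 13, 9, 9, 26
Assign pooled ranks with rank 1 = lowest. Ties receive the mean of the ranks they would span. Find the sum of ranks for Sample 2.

14

Sorted (ascending): 9, 9, 9, 13, 19, 26
The 3 values of 9 occupy positions 1–3 → average rank 2.
Sample 2 values → pooled ranks: 13→4, 9→2, 9→2, 26→6
Rank sum = 4 + 2 + 2 + 6 = 14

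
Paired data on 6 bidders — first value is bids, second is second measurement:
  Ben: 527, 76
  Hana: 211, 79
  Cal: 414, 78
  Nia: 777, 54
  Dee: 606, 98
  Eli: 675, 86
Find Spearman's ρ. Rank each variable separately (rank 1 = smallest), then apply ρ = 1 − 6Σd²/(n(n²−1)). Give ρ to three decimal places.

-0.143

Ranks of variable 1: 3, 1, 2, 6, 4, 5
Ranks of variable 2: 2, 4, 3, 1, 6, 5
d = r₁ − r₂: 1, -3, -1, 5, -2, 0
d²: 1, 9, 1, 25, 4, 0; Σd² = 40
ρ = 1 − 6·40/(6·35) = 1 − 240/210 = -0.143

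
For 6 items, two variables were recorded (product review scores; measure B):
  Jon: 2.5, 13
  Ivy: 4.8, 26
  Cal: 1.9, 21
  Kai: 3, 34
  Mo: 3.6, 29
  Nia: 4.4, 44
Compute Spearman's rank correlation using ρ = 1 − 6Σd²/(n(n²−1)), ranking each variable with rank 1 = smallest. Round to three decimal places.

Ranks of variable 1: 2, 6, 1, 3, 4, 5
Ranks of variable 2: 1, 3, 2, 5, 4, 6
d = r₁ − r₂: 1, 3, -1, -2, 0, -1
d²: 1, 9, 1, 4, 0, 1; Σd² = 16
ρ = 1 − 6·16/(6·35) = 1 − 96/210 = 0.543

0.543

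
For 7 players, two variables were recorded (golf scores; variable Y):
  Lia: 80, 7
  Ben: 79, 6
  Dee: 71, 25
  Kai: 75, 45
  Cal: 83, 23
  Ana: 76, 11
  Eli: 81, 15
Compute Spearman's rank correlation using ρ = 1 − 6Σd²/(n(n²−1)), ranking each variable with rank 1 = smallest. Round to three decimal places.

-0.357

Ranks of variable 1: 5, 4, 1, 2, 7, 3, 6
Ranks of variable 2: 2, 1, 6, 7, 5, 3, 4
d = r₁ − r₂: 3, 3, -5, -5, 2, 0, 2
d²: 9, 9, 25, 25, 4, 0, 4; Σd² = 76
ρ = 1 − 6·76/(7·48) = 1 − 456/336 = -0.357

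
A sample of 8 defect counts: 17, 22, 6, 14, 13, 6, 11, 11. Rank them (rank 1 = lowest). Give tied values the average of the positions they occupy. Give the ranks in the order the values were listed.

Sorted (ascending): 6, 6, 11, 11, 13, 14, 17, 22
The 2 values of 6 occupy positions 1–2 → average rank (1+2)/2 = 1.5.
The 2 values of 11 occupy positions 3–4 → average rank (3+4)/2 = 3.5.

7, 8, 1.5, 6, 5, 1.5, 3.5, 3.5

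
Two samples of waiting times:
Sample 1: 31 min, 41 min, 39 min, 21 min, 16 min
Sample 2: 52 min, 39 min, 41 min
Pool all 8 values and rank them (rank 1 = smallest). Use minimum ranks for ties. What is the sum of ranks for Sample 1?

16

Sorted (ascending): 16, 21, 31, 39, 39, 41, 41, 52
The 2 values of 39 occupy positions 4–5 → each gets rank 4.
The 2 values of 41 occupy positions 6–7 → each gets rank 6.
Sample 1 values → pooled ranks: 31→3, 41→6, 39→4, 21→2, 16→1
Rank sum = 3 + 6 + 4 + 2 + 1 = 16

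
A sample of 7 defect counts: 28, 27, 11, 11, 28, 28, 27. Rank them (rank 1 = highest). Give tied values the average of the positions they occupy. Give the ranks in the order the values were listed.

Sorted (descending): 28, 28, 28, 27, 27, 11, 11
The 3 values of 28 occupy positions 1–3 → average rank 2.
The 2 values of 27 occupy positions 4–5 → average rank (4+5)/2 = 4.5.
The 2 values of 11 occupy positions 6–7 → average rank (6+7)/2 = 6.5.

2, 4.5, 6.5, 6.5, 2, 2, 4.5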